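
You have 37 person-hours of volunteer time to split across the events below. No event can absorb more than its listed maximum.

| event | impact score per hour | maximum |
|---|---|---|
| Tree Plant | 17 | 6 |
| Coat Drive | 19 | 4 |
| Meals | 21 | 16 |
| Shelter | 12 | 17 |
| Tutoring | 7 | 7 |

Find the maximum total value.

Highest impact score per hour first: Meals 21 > Coat Drive 19 > Tree Plant 17 > Shelter 12 > Tutoring 7.
Meals: +16 to 16 (cap) ; 21 left.
Give Coat Drive 4 to hit its cap of 4 ; 17 left.
Tree Plant: +6 to 6 (cap) ; 11 left.
Only 11 left; Shelter takes them to reach 11.
Total = 17×6 + 19×4 + 21×16 + 12×11 = 646.

646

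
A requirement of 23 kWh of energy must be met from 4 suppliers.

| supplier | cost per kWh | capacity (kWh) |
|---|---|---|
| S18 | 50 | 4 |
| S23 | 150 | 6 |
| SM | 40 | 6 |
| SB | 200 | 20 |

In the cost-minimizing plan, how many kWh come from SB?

Fill from the cheapest supplier first.
Take 6 from SM at 40 → need 17 more.
Take 4 from S18 at 50 → need 13 more.
Take 6 from S23 at 150 → need 7 more.
Take 7 from SB at 200 to finish.

7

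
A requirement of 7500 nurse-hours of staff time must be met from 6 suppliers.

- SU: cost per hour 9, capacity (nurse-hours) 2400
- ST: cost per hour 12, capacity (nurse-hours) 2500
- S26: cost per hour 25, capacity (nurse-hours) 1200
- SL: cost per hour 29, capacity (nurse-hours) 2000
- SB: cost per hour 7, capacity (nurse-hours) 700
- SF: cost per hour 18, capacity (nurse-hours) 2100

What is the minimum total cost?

90700

Fill from the cheapest supplier first.
Take 700 from SB at 7 → need 6800 more.
SU at 9: take all 2400 nurse-hours → 4400 still needed.
ST (12): use full 2500 → 1900 nurse-hours to go.
SF (18): take the remaining 1900 → done.
S26, SL: unused.
Cost = 700×7 + 2400×9 + 2500×12 + 1900×18 = 90700.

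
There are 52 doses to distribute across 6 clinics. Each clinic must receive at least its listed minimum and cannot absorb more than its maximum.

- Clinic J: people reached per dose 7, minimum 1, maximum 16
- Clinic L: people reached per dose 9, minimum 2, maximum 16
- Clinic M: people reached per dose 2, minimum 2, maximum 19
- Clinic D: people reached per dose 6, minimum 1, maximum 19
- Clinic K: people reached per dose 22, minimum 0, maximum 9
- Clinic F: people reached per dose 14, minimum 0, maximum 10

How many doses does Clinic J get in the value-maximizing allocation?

14

Meeting every minimum uses 1+2+2+1+0+0 = 6 doses, leaving 46.
Rank by people reached per dose: Clinic K 22 > Clinic F 14 > Clinic L 9 > Clinic J 7 > Clinic D 6 > Clinic M 2.
Give Clinic K 9 more to hit its cap of 9 ; 37 left.
Give Clinic F 10 more to hit its cap of 10 ; 27 left.
Clinic L: +14 to 16 (cap) ; 13 left.
Clinic J has room for 15 more but only 13 remain, so it gets 14.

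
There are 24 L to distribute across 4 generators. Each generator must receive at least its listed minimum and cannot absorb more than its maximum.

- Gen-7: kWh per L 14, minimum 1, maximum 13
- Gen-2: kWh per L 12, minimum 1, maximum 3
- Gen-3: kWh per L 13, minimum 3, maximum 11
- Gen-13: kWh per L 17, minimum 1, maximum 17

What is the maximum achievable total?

382

Meeting every minimum uses 1+1+3+1 = 6 L, leaving 18.
Highest kWh per L first: Gen-13 17 > Gen-7 14 > Gen-3 13 > Gen-2 12.
Gen-13 takes 16 more to reach its cap of 17 — 2 left.
Gen-7 has room for 12 more but only 2 remain, so it gets 3.
Total = 14×3 + 12×1 + 13×3 + 17×17 = 382.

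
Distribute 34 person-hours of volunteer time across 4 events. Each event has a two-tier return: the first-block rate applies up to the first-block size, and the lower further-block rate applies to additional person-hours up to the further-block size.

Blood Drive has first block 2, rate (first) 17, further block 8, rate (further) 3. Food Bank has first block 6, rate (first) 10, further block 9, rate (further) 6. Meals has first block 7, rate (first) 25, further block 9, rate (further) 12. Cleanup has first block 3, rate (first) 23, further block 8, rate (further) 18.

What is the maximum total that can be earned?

580

Rank every tier by rate: Meals/T1 25 > Cleanup/T1 23 > Cleanup/T2 18 > Blood Drive/T1 17 > Meals/T2 12 > Food Bank/T1 10 > Food Bank/T2 6 > Blood Drive/T2 3.
Meals/T1 (25): +7 — 27 left.
Cleanup T1 at 23: fill all 3 — 24 left.
Fill Cleanup T2 block (8 at 18) — 16 left.
Fill Blood Drive T1 block (2 at 17) — 14 left.
Fill Meals T2 block (9 at 12) — 5 left.
5 remain; put them into Food Bank T1 at 10.
Total = 25×7 + 23×3 + 18×8 + 17×2 + 12×9 + 10×5 = 580.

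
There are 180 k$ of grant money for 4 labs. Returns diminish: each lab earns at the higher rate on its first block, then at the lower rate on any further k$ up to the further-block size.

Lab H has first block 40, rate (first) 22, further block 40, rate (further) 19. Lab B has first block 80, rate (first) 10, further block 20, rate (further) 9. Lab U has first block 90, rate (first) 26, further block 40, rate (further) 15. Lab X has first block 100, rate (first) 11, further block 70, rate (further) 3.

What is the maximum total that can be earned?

Treat each block as its own option and order by rate: Lab U/first 26 > Lab H/first 22 > Lab H/second 19 > Lab U/second 15 > Lab X/first 11 > Lab B/first 10 > Lab B/second 9 > Lab X/second 3.
Fill Lab U first block (90 at 26) — 90 left.
Fill Lab H first block (40 at 22) — 50 left.
Lab H/second (19): +40 — 10 left.
10 remain; put them into Lab U second at 15.
Total = 26×90 + 22×40 + 19×40 + 15×10 = 4130.

4130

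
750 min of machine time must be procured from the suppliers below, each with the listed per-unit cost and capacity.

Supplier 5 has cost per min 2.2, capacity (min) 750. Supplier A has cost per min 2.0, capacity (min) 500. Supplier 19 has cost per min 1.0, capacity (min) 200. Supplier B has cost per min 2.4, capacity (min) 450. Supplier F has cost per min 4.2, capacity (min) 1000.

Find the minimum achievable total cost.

1310

Use suppliers in increasing cost order.
Supplier 19 (1.0): use full 200 — 550 min to go.
Supplier A (2.0): use full 500 — 50 min to go.
Supplier 5 (2.2): take the remaining 50 — done.
Supplier B, Supplier F: unused.
Cost = 200×1.0 + 500×2.0 + 50×2.2 = 1310.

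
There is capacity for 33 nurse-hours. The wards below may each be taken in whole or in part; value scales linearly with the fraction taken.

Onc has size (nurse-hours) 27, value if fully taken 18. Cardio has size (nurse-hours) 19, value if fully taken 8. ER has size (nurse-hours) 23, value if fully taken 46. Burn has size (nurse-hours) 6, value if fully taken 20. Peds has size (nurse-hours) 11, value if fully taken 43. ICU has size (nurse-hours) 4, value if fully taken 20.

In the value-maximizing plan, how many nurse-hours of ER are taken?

Best value per unit of size first: ICU 20/4≈5, Peds 43/11≈3.91, Burn 20/6≈3.33, ER 46/23≈2, Onc 18/27≈0.667, Cardio 8/19≈0.421.
ICU: take in full, 4 nurse-hours for value 20 ; 29 left.
Take all of Peds (11 nurse-hours, value 43) ; 18 nurse-hours left.
Burn: take in full, 6 nurse-hours for value 20 ; 12 left.
Fill the last 12 nurse-hours with part of ER: 12/23 of it earns 24.

12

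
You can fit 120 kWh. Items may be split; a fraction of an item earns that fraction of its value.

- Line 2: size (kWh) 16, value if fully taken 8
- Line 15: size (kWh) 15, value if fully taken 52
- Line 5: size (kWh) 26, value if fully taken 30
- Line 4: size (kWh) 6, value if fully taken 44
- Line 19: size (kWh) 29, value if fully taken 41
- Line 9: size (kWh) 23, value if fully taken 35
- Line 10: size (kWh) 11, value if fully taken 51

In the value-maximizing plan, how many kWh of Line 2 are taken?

Sort by value density: Line 4 44/6≈7.33, Line 10 51/11≈4.64, Line 15 52/15≈3.47, Line 9 35/23≈1.52, Line 19 41/29≈1.41, Line 5 30/26≈1.15, Line 2 8/16≈0.5.
Line 4: take in full, 6 kWh for value 44 — 114 left.
All 11 kWh of Line 10 fit (value 51) — 103 remain.
Line 15: take in full, 15 kWh for value 52 — 88 left.
Take all of Line 9 (23 kWh, value 35) — 65 kWh left.
Line 19: take in full, 29 kWh for value 41 — 36 left.
All 26 kWh of Line 5 fit (value 30) — 10 remain.
Fill the last 10 kWh with part of Line 2: 10/16 of it earns 5.

10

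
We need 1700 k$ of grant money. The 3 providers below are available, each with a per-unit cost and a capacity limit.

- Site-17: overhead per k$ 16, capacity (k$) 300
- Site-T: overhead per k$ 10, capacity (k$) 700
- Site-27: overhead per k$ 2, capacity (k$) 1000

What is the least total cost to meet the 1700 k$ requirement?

Cheapest first:
Site-27 at 2: take all 1000 k$ — 700 still needed.
Site-T at 10: take all 700 k$ — 0 still needed.
Site-17: unused.
Cost = 1000×2 + 700×10 = 9000.

9000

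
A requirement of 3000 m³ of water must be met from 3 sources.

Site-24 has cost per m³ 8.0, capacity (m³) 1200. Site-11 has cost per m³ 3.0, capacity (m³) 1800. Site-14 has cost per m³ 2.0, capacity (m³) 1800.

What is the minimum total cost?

Fill from the cheapest source first.
Site-14 (2.0): use full 1800 — 1200 m³ to go.
Take 1200 from Site-11 at 3.0 to finish.
Site-24: unused.
Cost = 1800×2.0 + 1200×3.0 = 7200.

7200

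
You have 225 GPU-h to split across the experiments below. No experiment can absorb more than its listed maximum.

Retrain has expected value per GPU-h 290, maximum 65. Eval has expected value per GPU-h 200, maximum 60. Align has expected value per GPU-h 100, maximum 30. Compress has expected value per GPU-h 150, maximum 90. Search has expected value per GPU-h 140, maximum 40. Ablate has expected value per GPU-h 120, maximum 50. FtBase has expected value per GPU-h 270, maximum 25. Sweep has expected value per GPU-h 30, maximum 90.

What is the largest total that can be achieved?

48850

Rank by expected value per GPU-h: Retrain 290 > FtBase 270 > Eval 200 > Compress 150 > Search 140 > Ablate 120 > Align 100 > Sweep 30.
Retrain: +65 to 65 (cap) — 160 left.
FtBase takes 25 to reach its cap of 25 — 135 left.
Eval takes 60 to reach its cap of 60 — 75 left.
Compress has room for 90 but only 75 remain, so it gets 75.
Total = 290×65 + 200×60 + 150×75 + 270×25 = 48850.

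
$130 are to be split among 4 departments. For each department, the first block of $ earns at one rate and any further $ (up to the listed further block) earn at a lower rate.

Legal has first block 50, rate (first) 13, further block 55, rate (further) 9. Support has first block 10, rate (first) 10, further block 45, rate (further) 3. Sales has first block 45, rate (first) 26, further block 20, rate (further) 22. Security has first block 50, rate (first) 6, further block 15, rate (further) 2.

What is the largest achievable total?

Rank every tier by rate: Sales/first 26 > Sales/second 22 > Legal/first 13 > Support/first 10 > Legal/second 9 > Security/first 6 > Support/second 3 > Security/second 2.
Sales first at 26: fill all 45 — 85 left.
Fill Sales second block (20 at 22) — 65 left.
Legal/first (13): +50 — 15 left.
Fill Support first block (10 at 10) — 5 left.
5 remain; put them into Legal second at 9.
Total = 26×45 + 22×20 + 13×50 + 10×10 + 9×5 = 2405.

2405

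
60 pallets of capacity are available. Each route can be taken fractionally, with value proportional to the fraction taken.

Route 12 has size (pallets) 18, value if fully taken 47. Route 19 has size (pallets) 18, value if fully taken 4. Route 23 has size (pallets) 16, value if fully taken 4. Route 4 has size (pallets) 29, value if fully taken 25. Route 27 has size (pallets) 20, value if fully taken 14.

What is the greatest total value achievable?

Best value per unit of size first: Route 12 47/18≈2.61, Route 4 25/29≈0.862, Route 27 14/20≈0.7, Route 23 4/16≈0.25, Route 19 4/18≈0.222.
Take all of Route 12 (18 pallets, value 47) → 42 pallets left.
All 29 pallets of Route 4 fit (value 25) → 13 remain.
Fill the last 13 pallets with part of Route 27: 13/20 of it earns 9.1.
Total value = 81.1.

81.1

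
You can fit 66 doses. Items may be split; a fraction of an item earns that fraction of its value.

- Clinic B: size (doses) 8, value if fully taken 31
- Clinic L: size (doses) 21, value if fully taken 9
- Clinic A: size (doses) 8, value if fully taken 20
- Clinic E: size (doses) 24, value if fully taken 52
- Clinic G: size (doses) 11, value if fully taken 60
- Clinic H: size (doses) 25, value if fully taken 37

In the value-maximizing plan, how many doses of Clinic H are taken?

Sort by value density: Clinic G 60/11≈5.45, Clinic B 31/8≈3.88, Clinic A 20/8≈2.5, Clinic E 52/24≈2.17, Clinic H 37/25≈1.48, Clinic L 9/21≈0.429.
All 11 doses of Clinic G fit (value 60) → 55 remain.
Clinic B: take in full, 8 doses for value 31 → 47 left.
Clinic A: take in full, 8 doses for value 20 → 39 left.
Take all of Clinic E (24 doses, value 52) → 15 doses left.
Fill the last 15 doses with part of Clinic H: 15/25 of it earns 22.2.

15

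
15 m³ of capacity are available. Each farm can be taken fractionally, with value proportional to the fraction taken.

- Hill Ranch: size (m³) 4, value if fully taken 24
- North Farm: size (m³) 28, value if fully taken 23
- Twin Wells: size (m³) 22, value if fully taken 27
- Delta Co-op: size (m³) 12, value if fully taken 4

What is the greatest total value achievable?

Rank by value-to-size ratio: Hill Ranch 24/4≈6, Twin Wells 27/22≈1.23, North Farm 23/28≈0.821, Delta Co-op 4/12≈0.333.
Hill Ranch: take in full, 4 m³ for value 24 → 11 left.
Only 11 m³ remain; take 11/22 of Twin Wells for value 27×11/22 = 13.5.
Total value = 37.5.

37.5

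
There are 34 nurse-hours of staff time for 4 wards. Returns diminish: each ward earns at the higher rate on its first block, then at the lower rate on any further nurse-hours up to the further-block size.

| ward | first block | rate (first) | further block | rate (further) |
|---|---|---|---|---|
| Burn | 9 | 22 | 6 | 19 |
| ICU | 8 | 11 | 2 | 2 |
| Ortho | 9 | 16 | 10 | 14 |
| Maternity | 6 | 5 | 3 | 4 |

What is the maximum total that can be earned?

Treat each block as its own option and order by rate: Burn/T1 22 > Burn/T2 19 > Ortho/T1 16 > Ortho/T2 14 > ICU/T1 11 > Maternity/T1 5 > Maternity/T2 4 > ICU/T2 2.
Fill Burn T1 block (9 at 22) ; 25 left.
Burn/T2 (19): +6 ; 19 left.
Ortho/T1 (16): +9 ; 10 left.
Ortho/T2 (14): +10 ; 0 left.
Total = 22×9 + 19×6 + 16×9 + 14×10 = 596.

596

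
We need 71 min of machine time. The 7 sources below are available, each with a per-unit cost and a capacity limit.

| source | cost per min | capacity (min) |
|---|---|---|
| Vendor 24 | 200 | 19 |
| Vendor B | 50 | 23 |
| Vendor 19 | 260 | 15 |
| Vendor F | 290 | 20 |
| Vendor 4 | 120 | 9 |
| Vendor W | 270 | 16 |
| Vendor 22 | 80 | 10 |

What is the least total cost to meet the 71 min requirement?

9430

Use sources in increasing cost order.
Take 23 from Vendor B at 50 → need 48 more.
Vendor 22 at 80: take all 10 min → 38 still needed.
Vendor 4 at 120: take all 9 min → 29 still needed.
Vendor 24 (200): use full 19 → 10 min to go.
Vendor 19 (260): take the remaining 10 → done.
Vendor W, Vendor F: unused.
Cost = 23×50 + 10×80 + 9×120 + 19×200 + 10×260 = 9430.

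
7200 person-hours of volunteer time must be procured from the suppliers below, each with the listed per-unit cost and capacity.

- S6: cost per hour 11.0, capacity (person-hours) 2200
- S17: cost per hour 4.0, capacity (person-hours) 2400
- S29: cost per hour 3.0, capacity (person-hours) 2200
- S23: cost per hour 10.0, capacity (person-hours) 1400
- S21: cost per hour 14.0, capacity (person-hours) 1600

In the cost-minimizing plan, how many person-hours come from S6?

1200

Use suppliers in increasing cost order.
Take 2200 from S29 at 3.0 — need 5000 more.
S17 at 4.0: take all 2400 person-hours — 2600 still needed.
S23 (10.0): use full 1400 — 1200 person-hours to go.
S6 (11.0): take the remaining 1200 — done.
S21: unused.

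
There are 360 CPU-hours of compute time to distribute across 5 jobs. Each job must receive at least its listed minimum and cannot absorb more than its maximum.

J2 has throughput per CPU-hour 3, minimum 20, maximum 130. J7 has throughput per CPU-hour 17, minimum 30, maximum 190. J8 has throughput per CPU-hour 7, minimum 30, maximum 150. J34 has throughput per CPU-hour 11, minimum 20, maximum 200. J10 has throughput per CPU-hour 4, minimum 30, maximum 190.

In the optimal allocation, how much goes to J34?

90

Meeting every minimum uses 20+30+30+20+30 = 130 CPU-hours, leaving 230.
Rank by throughput per CPU-hour: J7 17 > J34 11 > J8 7 > J10 4 > J2 3.
J7 takes 160 more to reach its cap of 190 — 70 left.
J34 has room for 180 more but only 70 remain, so it gets 90.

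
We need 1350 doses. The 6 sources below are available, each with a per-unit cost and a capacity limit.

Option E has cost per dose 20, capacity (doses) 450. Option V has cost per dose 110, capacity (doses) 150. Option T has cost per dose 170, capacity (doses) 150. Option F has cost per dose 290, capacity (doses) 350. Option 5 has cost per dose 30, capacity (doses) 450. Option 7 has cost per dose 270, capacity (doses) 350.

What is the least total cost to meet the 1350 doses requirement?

105000

Fill from the cheapest source first.
Take 450 from Option E at 20 — need 900 more.
Option 5 (30): use full 450 — 450 doses to go.
Option V (110): use full 150 — 300 doses to go.
Option T at 170: take all 150 doses — 150 still needed.
Option 7 (270): take the remaining 150 — done.
Option F: unused.
Cost = 450×20 + 450×30 + 150×110 + 150×170 + 150×270 = 105000.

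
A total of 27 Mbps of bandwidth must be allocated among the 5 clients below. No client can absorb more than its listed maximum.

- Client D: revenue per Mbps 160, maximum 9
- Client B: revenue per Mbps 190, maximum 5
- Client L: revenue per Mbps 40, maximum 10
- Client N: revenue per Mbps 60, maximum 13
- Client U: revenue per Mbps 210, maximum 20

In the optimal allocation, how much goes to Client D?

2

Rank by revenue per Mbps: Client U 210 > Client B 190 > Client D 160 > Client N 60 > Client L 40.
Client U: +20 to 20 (cap) — 7 left.
Client B: +5 to 5 (cap) — 2 left.
Client D has room for 9 but only 2 remain, so it gets 2.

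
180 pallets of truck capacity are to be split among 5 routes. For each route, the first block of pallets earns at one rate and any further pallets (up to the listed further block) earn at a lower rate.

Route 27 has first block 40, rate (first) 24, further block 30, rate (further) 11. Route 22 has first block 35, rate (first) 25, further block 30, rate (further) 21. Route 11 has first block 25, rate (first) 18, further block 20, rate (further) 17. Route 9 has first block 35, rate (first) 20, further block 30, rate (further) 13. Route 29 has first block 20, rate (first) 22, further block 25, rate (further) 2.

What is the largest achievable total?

3965

Order all 10 blocks by rate: Route 22/tier1 25 > Route 27/tier1 24 > Route 29/tier1 22 > Route 22/tier2 21 > Route 9/tier1 20 > Route 11/tier1 18 > Route 11/tier2 17 > Route 9/tier2 13 > Route 27/tier2 11 > Route 29/tier2 2.
Route 22 tier1 at 25: fill all 35 → 145 left.
Route 27/tier1 (24): +40 → 105 left.
Route 29 tier1 at 22: fill all 20 → 85 left.
Fill Route 22 tier2 block (30 at 21) → 55 left.
Route 9 tier1 at 20: fill all 35 → 20 left.
20 remain; put them into Route 11 tier1 at 18.
Total = 25×35 + 24×40 + 22×20 + 21×30 + 20×35 + 18×20 = 3965.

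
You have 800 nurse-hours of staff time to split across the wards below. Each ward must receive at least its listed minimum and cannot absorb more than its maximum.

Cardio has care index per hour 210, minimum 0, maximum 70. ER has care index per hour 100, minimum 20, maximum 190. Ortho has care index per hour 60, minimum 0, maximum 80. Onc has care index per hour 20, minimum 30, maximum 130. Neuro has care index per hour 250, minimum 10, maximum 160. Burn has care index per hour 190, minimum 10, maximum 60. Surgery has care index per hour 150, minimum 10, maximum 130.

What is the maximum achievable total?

111600

Meeting every minimum uses 0+20+0+30+10+10+10 = 80 nurse-hours, leaving 720.
Rank by care index per hour: Neuro 250 > Cardio 210 > Burn 190 > Surgery 150 > ER 100 > Ortho 60 > Onc 20.
Neuro: +150 to 160 (cap) → 570 left.
Cardio takes 70 more to reach its cap of 70 → 500 left.
Burn takes 50 more to reach its cap of 60 → 450 left.
Give Surgery 120 more to hit its cap of 130 → 330 left.
ER: +170 to 190 (cap) → 160 left.
Give Ortho 80 more to hit its cap of 80 → 80 left.
Onc: +80 (room for 100) → 110. Pool exhausted.
Total = 210×70 + 100×190 + 60×80 + 20×110 + 250×160 + 190×60 + 150×130 = 111600.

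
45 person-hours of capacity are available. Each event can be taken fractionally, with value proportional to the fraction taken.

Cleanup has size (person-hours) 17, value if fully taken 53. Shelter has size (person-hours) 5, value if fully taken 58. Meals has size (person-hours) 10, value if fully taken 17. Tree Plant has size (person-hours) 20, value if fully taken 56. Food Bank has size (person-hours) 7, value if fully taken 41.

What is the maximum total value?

Best value per unit of size first: Shelter 58/5≈11.6, Food Bank 41/7≈5.86, Cleanup 53/17≈3.12, Tree Plant 56/20≈2.8, Meals 17/10≈1.7.
Take all of Shelter (5 person-hours, value 58) → 40 person-hours left.
Take all of Food Bank (7 person-hours, value 41) → 33 person-hours left.
Cleanup: take in full, 17 person-hours for value 53 → 16 left.
Fill the last 16 person-hours with part of Tree Plant: 16/20 of it earns 44.8.
Total value = 196.8.

196.8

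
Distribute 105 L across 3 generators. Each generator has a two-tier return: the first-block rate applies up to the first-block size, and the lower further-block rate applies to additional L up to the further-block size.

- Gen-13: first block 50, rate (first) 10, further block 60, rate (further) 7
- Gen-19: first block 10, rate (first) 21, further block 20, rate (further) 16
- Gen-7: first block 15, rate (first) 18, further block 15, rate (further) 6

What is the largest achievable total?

1370

Rank every tier by rate: Gen-19/T1 21 > Gen-7/T1 18 > Gen-19/T2 16 > Gen-13/T1 10 > Gen-13/T2 7 > Gen-7/T2 6.
Fill Gen-19 T1 block (10 at 21) → 95 left.
Gen-7 T1 at 18: fill all 15 → 80 left.
Gen-19 T2 at 16: fill all 20 → 60 left.
Gen-13 T1 at 10: fill all 50 → 10 left.
Gen-13/T2: +10 of 60 at 7; pool empty.
Total = 21×10 + 18×15 + 16×20 + 10×50 + 7×10 = 1370.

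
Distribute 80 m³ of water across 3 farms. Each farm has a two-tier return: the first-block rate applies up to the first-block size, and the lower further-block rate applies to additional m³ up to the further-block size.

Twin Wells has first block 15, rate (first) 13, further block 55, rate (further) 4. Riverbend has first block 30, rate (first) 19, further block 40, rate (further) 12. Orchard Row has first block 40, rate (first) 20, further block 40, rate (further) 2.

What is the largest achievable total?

1500

Treat each block as its own option and order by rate: Orchard Row/T1 20 > Riverbend/T1 19 > Twin Wells/T1 13 > Riverbend/T2 12 > Twin Wells/T2 4 > Orchard Row/T2 2.
Orchard Row/T1 (20): +40 → 40 left.
Riverbend T1 at 19: fill all 30 → 10 left.
Twin Wells T1 at 13: only 10 left, fill 10.
Total = 20×40 + 19×30 + 13×10 = 1500.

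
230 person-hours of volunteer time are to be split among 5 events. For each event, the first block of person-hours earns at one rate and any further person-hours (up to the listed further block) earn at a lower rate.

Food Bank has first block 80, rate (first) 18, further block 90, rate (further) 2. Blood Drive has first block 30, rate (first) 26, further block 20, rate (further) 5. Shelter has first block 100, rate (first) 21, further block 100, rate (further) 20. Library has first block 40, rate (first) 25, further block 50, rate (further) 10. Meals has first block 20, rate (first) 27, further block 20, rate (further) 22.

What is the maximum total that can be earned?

Order all 10 blocks by rate: Meals/tier1 27 > Blood Drive/tier1 26 > Library/tier1 25 > Meals/tier2 22 > Shelter/tier1 21 > Shelter/tier2 20 > Food Bank/tier1 18 > Library/tier2 10 > Blood Drive/tier2 5 > Food Bank/tier2 2.
Fill Meals tier1 block (20 at 27) ; 210 left.
Blood Drive tier1 at 26: fill all 30 ; 180 left.
Library/tier1 (25): +40 ; 140 left.
Meals/tier2 (22): +20 ; 120 left.
Shelter tier1 at 21: fill all 100 ; 20 left.
20 remain; put them into Shelter tier2 at 20.
Total = 27×20 + 26×30 + 25×40 + 22×20 + 21×100 + 20×20 = 5260.

5260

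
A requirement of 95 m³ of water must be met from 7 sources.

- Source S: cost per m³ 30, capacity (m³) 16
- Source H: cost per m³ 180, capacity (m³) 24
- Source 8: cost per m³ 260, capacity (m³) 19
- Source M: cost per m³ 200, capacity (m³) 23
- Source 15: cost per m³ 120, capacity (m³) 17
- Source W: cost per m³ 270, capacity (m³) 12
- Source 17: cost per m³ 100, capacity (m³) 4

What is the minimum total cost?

14700

Fill from the cheapest source first.
Source S (30): use full 16 ; 79 m³ to go.
Source 17 (100): use full 4 ; 75 m³ to go.
Source 15 at 120: take all 17 m³ ; 58 still needed.
Source H (180): use full 24 ; 34 m³ to go.
Source M (200): use full 23 ; 11 m³ to go.
Take 11 from Source 8 at 260 to finish.
Source W: unused.
Cost = 16×30 + 4×100 + 17×120 + 24×180 + 23×200 + 11×260 = 14700.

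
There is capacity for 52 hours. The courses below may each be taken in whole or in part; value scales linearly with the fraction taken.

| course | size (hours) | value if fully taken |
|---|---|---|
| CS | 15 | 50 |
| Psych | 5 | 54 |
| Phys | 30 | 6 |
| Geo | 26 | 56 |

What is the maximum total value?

Best value per unit of size first: Psych 54/5≈10.8, CS 50/15≈3.33, Geo 56/26≈2.15, Phys 6/30≈0.2.
All 5 hours of Psych fit (value 54) ; 47 remain.
CS: take in full, 15 hours for value 50 ; 32 left.
Geo: take in full, 26 hours for value 56 ; 6 left.
Fill the last 6 hours with part of Phys: 6/30 of it earns 1.2.
Total value = 161.2.

161.2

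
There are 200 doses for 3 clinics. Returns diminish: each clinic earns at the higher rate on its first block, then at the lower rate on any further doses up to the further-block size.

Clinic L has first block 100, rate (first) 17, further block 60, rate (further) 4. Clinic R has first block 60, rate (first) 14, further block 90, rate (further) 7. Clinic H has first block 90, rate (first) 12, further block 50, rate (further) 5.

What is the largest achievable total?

3020

Treat each block as its own option and order by rate: Clinic L/first 17 > Clinic R/first 14 > Clinic H/first 12 > Clinic R/second 7 > Clinic H/second 5 > Clinic L/second 4.
Clinic L/first (17): +100 ; 100 left.
Clinic R first at 14: fill all 60 ; 40 left.
Clinic H/first: +40 of 90 at 12; pool empty.
Total = 17×100 + 14×60 + 12×40 = 3020.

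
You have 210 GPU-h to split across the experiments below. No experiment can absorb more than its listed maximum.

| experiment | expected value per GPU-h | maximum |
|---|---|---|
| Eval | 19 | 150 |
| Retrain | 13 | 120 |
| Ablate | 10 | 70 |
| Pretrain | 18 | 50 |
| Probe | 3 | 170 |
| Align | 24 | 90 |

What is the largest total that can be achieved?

Order the experiments by expected value per GPU-h: Align 24 > Eval 19 > Pretrain 18 > Retrain 13 > Ablate 10 > Probe 3.
Give Align 90 to hit its cap of 90 ; 120 left.
Eval has room for 150 but only 120 remain, so it gets 120.
Total = 19×120 + 24×90 = 4440.

4440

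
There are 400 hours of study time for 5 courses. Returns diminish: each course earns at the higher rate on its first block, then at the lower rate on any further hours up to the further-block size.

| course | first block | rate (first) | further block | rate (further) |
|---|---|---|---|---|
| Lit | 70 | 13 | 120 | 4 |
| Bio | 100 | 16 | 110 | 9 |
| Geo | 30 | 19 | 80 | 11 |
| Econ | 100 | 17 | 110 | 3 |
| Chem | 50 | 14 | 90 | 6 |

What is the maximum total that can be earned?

Order all 10 blocks by rate: Geo/first 19 > Econ/first 17 > Bio/first 16 > Chem/first 14 > Lit/first 13 > Geo/second 11 > Bio/second 9 > Chem/second 6 > Lit/second 4 > Econ/second 3.
Geo/first (19): +30 ; 370 left.
Econ first at 17: fill all 100 ; 270 left.
Bio/first (16): +100 ; 170 left.
Chem first at 14: fill all 50 ; 120 left.
Lit first at 13: fill all 70 ; 50 left.
50 remain; put them into Geo second at 11.
Total = 19×30 + 17×100 + 16×100 + 14×50 + 13×70 + 11×50 = 6030.

6030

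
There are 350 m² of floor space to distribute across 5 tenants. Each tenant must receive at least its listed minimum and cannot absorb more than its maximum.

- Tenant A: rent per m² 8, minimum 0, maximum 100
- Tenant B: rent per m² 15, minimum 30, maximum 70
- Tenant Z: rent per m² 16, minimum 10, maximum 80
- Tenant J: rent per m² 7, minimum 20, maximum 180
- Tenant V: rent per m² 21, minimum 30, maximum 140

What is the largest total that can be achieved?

Meeting every minimum uses 0+30+10+20+30 = 90 m², leaving 260.
Highest rent per m² first: Tenant V 21 > Tenant Z 16 > Tenant B 15 > Tenant A 8 > Tenant J 7.
Tenant V: +110 to 140 (cap) ; 150 left.
Give Tenant Z 70 more to hit its cap of 80 ; 80 left.
Give Tenant B 40 more to hit its cap of 70 ; 40 left.
Tenant A: +40 (room for 100) → 40. Pool exhausted.
Total = 8×40 + 15×70 + 16×80 + 7×20 + 21×140 = 5730.

5730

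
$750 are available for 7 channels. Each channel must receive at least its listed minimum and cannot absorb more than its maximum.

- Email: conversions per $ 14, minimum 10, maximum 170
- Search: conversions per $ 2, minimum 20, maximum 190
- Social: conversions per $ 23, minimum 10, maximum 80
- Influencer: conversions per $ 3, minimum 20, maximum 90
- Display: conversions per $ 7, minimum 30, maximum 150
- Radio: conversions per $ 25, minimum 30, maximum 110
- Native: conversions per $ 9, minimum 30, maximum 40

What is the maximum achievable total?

Meeting every minimum uses 10+20+10+20+30+30+30 = 150 $, leaving 600.
Highest conversions per $ first: Radio 25 > Social 23 > Email 14 > Native 9 > Display 7 > Influencer 3 > Search 2.
Radio: +80 to 110 (cap) → 520 left.
Social: +70 to 80 (cap) → 450 left.
Email: +160 to 170 (cap) → 290 left.
Give Native 10 more to hit its cap of 40 → 280 left.
Display: +120 to 150 (cap) → 160 left.
Influencer takes 70 more to reach its cap of 90 → 90 left.
Only 90 left; Search takes them to reach 110.
Total = 14×170 + 2×110 + 23×80 + 3×90 + 7×150 + 25×110 + 9×40 = 8870.

8870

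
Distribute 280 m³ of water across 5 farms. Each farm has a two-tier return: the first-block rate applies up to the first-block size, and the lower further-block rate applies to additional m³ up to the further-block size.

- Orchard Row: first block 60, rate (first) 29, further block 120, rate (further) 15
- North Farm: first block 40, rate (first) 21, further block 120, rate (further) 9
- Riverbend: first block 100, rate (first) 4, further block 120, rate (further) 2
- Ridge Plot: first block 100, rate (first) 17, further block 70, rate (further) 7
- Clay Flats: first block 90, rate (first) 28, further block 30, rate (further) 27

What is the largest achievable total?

6930

Rank every tier by rate: Orchard Row/first 29 > Clay Flats/first 28 > Clay Flats/second 27 > North Farm/first 21 > Ridge Plot/first 17 > Orchard Row/second 15 > North Farm/second 9 > Ridge Plot/second 7 > Riverbend/first 4 > Riverbend/second 2.
Fill Orchard Row first block (60 at 29) → 220 left.
Clay Flats first at 28: fill all 90 → 130 left.
Clay Flats second at 27: fill all 30 → 100 left.
North Farm/first (21): +40 → 60 left.
60 remain; put them into Ridge Plot first at 17.
Total = 29×60 + 28×90 + 27×30 + 21×40 + 17×60 = 6930.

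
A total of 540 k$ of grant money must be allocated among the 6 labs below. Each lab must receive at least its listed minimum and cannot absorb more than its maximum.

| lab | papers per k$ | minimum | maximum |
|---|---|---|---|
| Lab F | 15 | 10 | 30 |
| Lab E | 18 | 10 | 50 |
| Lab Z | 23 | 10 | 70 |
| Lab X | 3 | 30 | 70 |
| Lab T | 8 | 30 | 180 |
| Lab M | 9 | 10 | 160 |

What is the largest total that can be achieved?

5990

Meeting every minimum uses 10+10+10+30+30+10 = 100 k$, leaving 440.
Rank by papers per k$: Lab Z 23 > Lab E 18 > Lab F 15 > Lab M 9 > Lab T 8 > Lab X 3.
Lab Z takes 60 more to reach its cap of 70 → 380 left.
Lab E takes 40 more to reach its cap of 50 → 340 left.
Give Lab F 20 more to hit its cap of 30 → 320 left.
Lab M: +150 to 160 (cap) → 170 left.
Lab T takes 150 more to reach its cap of 180 → 20 left.
Lab X has room for 40 more but only 20 remain, so it gets 50.
Total = 15×30 + 18×50 + 23×70 + 3×50 + 8×180 + 9×160 = 5990.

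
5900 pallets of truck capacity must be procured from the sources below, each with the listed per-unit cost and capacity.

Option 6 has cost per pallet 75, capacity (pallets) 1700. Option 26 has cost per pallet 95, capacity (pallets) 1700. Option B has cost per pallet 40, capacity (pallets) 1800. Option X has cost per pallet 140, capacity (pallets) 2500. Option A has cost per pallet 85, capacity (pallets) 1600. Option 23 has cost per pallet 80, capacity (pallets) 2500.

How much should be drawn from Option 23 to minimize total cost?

Fill from the cheapest source first.
Option B (40): use full 1800 → 4100 pallets to go.
Option 6 at 75: take all 1700 pallets → 2400 still needed.
Option 23 at 80: take 2400 of its 2500 → requirement met.
Option A, Option 26, Option X: unused.

2400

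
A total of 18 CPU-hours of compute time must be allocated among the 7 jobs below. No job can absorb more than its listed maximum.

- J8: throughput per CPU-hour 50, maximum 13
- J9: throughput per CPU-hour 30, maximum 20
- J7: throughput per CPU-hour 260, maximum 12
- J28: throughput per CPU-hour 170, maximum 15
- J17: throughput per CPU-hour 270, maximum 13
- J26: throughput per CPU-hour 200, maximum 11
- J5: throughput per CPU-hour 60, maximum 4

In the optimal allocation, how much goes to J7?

5

Rank by throughput per CPU-hour: J17 270 > J7 260 > J26 200 > J28 170 > J5 60 > J8 50 > J9 30.
J17 takes 13 to reach its cap of 13 → 5 left.
J7 has room for 12 but only 5 remain, so it gets 5.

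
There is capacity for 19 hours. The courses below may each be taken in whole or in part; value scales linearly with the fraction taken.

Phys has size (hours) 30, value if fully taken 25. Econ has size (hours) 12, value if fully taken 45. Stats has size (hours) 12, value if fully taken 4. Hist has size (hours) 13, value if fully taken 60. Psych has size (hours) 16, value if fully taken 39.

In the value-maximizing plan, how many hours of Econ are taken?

Rank by value-to-size ratio: Hist 60/13≈4.62, Econ 45/12≈3.75, Psych 39/16≈2.44, Phys 25/30≈0.833, Stats 4/12≈0.333.
Take all of Hist (13 hours, value 60) — 6 hours left.
6 hours left: a 6/12 share of Econ gives 45×6/12 = 22.5.

6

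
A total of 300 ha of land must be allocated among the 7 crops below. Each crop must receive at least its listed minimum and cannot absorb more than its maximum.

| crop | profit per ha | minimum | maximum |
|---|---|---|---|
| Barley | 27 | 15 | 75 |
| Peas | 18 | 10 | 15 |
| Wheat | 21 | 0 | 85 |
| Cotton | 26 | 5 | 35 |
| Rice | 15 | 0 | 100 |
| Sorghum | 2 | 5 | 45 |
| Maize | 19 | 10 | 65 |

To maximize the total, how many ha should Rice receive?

20

Meeting every minimum uses 15+10+0+5+0+5+10 = 45 ha, leaving 255.
Highest profit per ha first: Barley 27 > Cotton 26 > Wheat 21 > Maize 19 > Peas 18 > Rice 15 > Sorghum 2.
Give Barley 60 more to hit its cap of 75 → 195 left.
Cotton: +30 to 35 (cap) → 165 left.
Give Wheat 85 more to hit its cap of 85 → 80 left.
Maize: +55 to 65 (cap) → 25 left.
Peas: +5 to 15 (cap) → 20 left.
Rice has room for 100 more but only 20 remain, so it gets 20.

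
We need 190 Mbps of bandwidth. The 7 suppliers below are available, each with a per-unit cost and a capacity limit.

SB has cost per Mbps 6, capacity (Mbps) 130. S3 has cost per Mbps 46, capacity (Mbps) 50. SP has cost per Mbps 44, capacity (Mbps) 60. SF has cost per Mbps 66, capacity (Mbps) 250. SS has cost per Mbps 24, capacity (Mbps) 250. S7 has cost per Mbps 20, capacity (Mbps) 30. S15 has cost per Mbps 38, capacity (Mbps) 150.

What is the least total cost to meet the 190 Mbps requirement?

Use suppliers in increasing cost order.
Take 130 from SB at 6 ; need 60 more.
Take 30 from S7 at 20 ; need 30 more.
SS at 24: take 30 of its 250 ; requirement met.
S15, SP, S3, SF: unused.
Cost = 130×6 + 30×20 + 30×24 = 2100.

2100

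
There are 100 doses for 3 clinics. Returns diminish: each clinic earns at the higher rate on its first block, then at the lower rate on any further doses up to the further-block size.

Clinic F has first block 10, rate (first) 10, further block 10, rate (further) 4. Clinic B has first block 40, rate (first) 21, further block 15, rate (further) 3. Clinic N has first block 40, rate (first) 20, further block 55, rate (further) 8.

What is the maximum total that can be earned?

1820

Order all 6 blocks by rate: Clinic B/T1 21 > Clinic N/T1 20 > Clinic F/T1 10 > Clinic N/T2 8 > Clinic F/T2 4 > Clinic B/T2 3.
Clinic B/T1 (21): +40 ; 60 left.
Clinic N T1 at 20: fill all 40 ; 20 left.
Fill Clinic F T1 block (10 at 10) ; 10 left.
10 remain; put them into Clinic N T2 at 8.
Total = 21×40 + 20×40 + 10×10 + 8×10 = 1820.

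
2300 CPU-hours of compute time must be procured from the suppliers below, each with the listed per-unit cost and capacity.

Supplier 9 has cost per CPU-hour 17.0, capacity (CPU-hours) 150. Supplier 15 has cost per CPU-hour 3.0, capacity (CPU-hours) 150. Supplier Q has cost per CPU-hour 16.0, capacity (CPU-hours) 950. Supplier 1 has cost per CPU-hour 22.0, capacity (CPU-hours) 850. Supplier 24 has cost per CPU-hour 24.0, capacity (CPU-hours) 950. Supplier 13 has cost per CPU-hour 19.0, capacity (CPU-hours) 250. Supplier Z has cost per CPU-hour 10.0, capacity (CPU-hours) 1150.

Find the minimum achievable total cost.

28000

Cheapest first:
Supplier 15 at 3.0: take all 150 CPU-hours → 2150 still needed.
Supplier Z (10.0): use full 1150 → 1000 CPU-hours to go.
Supplier Q at 16.0: take all 950 CPU-hours → 50 still needed.
Take 50 from Supplier 9 at 17.0 to finish.
Supplier 13, Supplier 1, Supplier 24: unused.
Cost = 150×3.0 + 1150×10.0 + 950×16.0 + 50×17.0 = 28000.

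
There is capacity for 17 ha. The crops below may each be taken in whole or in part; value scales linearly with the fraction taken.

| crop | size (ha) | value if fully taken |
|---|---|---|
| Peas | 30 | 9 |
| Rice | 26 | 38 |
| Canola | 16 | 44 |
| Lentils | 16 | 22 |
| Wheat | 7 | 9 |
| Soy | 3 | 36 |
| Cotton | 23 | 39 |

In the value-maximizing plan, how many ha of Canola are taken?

Sort by value density: Soy 36/3≈12, Canola 44/16≈2.75, Cotton 39/23≈1.7, Rice 38/26≈1.46, Lentils 22/16≈1.38, Wheat 9/7≈1.29, Peas 9/30≈0.3.
All 3 ha of Soy fit (value 36) — 14 remain.
14 ha left: a 14/16 share of Canola gives 44×14/16 = 38.5.

14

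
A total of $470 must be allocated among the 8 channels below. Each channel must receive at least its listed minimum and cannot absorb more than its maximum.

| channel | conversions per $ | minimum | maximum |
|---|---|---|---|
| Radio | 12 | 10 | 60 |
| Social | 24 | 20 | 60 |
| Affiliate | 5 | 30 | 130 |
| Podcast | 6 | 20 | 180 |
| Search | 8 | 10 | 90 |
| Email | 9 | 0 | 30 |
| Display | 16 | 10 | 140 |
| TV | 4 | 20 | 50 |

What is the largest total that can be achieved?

Meeting every minimum uses 10+20+30+20+10+0+10+20 = 120 $, leaving 350.
Order the channels by conversions per $: Social 24 > Display 16 > Radio 12 > Email 9 > Search 8 > Podcast 6 > Affiliate 5 > TV 4.
Give Social 40 more to hit its cap of 60 → 310 left.
Display takes 130 more to reach its cap of 140 → 180 left.
Radio: +50 to 60 (cap) → 130 left.
Email: +30 to 30 (cap) → 100 left.
Give Search 80 more to hit its cap of 90 → 20 left.
Podcast: +20 (room for 160) → 40. Pool exhausted.
Total = 12×60 + 24×60 + 5×30 + 6×40 + 8×90 + 9×30 + 16×140 + 4×20 = 5860.

5860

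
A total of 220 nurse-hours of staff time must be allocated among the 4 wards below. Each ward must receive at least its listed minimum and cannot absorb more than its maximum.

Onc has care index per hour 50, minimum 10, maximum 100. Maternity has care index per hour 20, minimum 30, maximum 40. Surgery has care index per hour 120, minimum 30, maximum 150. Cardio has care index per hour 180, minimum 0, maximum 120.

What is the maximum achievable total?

Meeting every minimum uses 10+30+30+0 = 70 nurse-hours, leaving 150.
Order the wards by care index per hour: Cardio 180 > Surgery 120 > Onc 50 > Maternity 20.
Give Cardio 120 more to hit its cap of 120 — 30 left.
Only 30 left; Surgery takes them to reach 60.
Total = 50×10 + 20×30 + 120×60 + 180×120 = 29900.

29900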